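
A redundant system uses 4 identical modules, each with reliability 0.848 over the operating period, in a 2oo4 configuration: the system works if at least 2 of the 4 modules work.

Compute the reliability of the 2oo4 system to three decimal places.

0.988

R = Σ_{i=2}^{4} C(4,i) p^i (1−p)^{4−i} with p = 0.848
C(4,2)·0.848^2·0.152^2 = 0.09969
C(4,3)·0.848^3·0.152^1 = 0.37076
C(4,4)·0.848^4·0.152^0 = 0.51711
Sum = 0.988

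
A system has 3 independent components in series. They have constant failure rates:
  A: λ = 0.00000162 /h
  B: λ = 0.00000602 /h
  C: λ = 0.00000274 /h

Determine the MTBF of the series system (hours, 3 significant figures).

96300

Series of exponential components: λ_sys = Σ λ_i
λ_sys = 0.00000162 + 0.00000602 + 0.00000274 = 1.0380e-05 /h
MTBF = 1 / λ_sys = 96300 h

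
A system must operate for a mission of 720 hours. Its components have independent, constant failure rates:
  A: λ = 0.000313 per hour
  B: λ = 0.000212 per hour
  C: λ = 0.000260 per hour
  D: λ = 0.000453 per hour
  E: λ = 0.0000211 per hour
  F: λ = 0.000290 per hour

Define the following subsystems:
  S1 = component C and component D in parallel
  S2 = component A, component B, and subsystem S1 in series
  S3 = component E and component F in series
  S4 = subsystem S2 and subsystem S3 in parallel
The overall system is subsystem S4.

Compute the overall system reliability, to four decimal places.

0.9303

R(A) = exp(−0.000313 × 720) = 0.798229
R(B) = exp(−0.000212 × 720) = 0.858439
R(C) = exp(−0.000260 × 720) = 0.829278
R(D) = exp(−0.000453 × 720) = 0.721690
R(E) = exp(−0.0000211 × 720) = 0.984923
R(F) = exp(−0.000290 × 720) = 0.811558
Parallel (C and D): 1 − (1 − 0.829278)(1 − 0.721690) = 0.952486
Series (A, B, and [0.952486]): 0.798229 × 0.858439 × 0.952486 = 0.652673
Series (E and F): 0.984923 × 0.811558 = 0.799322
Parallel ([0.652673] and [0.799322]): 1 − (1 − 0.652673)(1 − 0.799322) = 0.9303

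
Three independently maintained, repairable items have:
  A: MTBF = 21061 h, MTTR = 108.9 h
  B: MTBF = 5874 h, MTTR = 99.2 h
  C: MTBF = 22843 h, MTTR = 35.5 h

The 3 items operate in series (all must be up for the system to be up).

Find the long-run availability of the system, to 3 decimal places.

0.977

A(A) = MTBF/(MTBF+MTTR) = 21061/(21061+108.9) = 0.994856
A(B) = MTBF/(MTBF+MTTR) = 5874/(5874+99.2) = 0.983392
A(C) = MTBF/(MTBF+MTTR) = 22843/(22843+35.5) = 0.998448
Series availability: 0.994856 × 0.983392 × 0.998448 = 0.977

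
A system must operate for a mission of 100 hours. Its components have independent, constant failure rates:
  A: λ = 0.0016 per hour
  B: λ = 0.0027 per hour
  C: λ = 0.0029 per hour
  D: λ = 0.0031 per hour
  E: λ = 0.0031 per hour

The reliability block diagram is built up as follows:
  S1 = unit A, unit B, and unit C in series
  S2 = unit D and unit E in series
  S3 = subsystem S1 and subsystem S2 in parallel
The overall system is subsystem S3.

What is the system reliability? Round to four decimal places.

0.7629

R(A) = exp(−0.0016 × 100) = 0.852144
R(B) = exp(−0.0027 × 100) = 0.763379
R(C) = exp(−0.0029 × 100) = 0.748264
R(D) = exp(−0.0031 × 100) = 0.733447
R(E) = exp(−0.0031 × 100) = 0.733447
Series (A, B, and C): 0.852144 × 0.763379 × 0.748264 = 0.486752
Series (D and E): 0.733447 × 0.733447 = 0.537945
Parallel ([0.486752] and [0.537945]): 1 − (1 − 0.486752)(1 − 0.537945) = 0.7629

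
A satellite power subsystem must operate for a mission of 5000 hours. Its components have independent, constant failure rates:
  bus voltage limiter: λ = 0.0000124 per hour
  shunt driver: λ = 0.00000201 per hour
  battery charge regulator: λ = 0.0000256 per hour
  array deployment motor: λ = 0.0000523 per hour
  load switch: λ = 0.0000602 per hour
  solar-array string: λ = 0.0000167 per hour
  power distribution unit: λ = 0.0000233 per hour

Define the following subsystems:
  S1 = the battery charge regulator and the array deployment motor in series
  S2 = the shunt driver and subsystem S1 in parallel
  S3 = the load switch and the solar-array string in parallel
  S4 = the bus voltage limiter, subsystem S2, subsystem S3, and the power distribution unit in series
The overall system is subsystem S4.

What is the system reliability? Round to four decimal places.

0.8165

R(bus voltage limiter) = exp(−0.0000124 × 5000) = 0.939883
R(shunt driver) = exp(−0.00000201 × 5000) = 0.990000
R(battery charge regulator) = exp(−0.0000256 × 5000) = 0.879853
R(array deployment motor) = exp(−0.0000523 × 5000) = 0.769896
R(load switch) = exp(−0.0000602 × 5000) = 0.740078
R(solar-array string) = exp(−0.0000167 × 5000) = 0.919891
R(power distribution unit) = exp(−0.0000233 × 5000) = 0.890030
Series (battery charge regulator and array deployment motor): 0.879853 × 0.769896 = 0.677395
Parallel (shunt driver and [0.677395]): 1 − (1 − 0.990000)(1 − 0.677395) = 0.996774
Parallel (load switch and solar-array string): 1 − (1 − 0.740078)(1 − 0.919891) = 0.979178
Series (bus voltage limiter, [0.996774], [0.979178], and power distribution unit): 0.939883 × 0.996774 × 0.979178 × 0.890030 = 0.8165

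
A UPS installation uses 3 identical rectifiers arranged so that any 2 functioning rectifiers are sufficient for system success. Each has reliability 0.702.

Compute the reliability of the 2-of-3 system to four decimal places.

0.7865

R = Σ_{i=2}^{3} C(3,i) p^i (1−p)^{3−i} with p = 0.702
C(3,2)·0.702^2·0.298^1 = 0.440567
C(3,3)·0.702^3·0.298^0 = 0.345948
Sum = 0.7865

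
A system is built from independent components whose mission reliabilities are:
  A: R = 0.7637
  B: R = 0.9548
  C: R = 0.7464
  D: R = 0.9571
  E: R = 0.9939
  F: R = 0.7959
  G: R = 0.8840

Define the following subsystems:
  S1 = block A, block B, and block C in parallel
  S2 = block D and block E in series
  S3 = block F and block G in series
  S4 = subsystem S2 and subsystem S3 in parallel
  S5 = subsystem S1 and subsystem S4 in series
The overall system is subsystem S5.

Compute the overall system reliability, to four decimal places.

0.9829

Parallel (A, B, and C): 1 − (1 − 0.763700)(1 − 0.954800)(1 − 0.746400) = 0.997291
Series (D and E): 0.957100 × 0.993900 = 0.951262
Series (F and G): 0.795900 × 0.884000 = 0.703576
Parallel ([0.951262] and [0.703576]): 1 − (1 − 0.951262)(1 − 0.703576) = 0.985553
Series ([0.997291] and [0.985553]): 0.997291 × 0.985553 = 0.9829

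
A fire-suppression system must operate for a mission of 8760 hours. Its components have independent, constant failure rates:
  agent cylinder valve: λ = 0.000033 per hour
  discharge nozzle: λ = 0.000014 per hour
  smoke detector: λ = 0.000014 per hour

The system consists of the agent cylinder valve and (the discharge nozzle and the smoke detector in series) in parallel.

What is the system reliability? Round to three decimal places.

R(agent cylinder valve) = exp(−0.000033 × 8760) = 0.74895
R(discharge nozzle) = exp(−0.000014 × 8760) = 0.88458
R(smoke detector) = exp(−0.000014 × 8760) = 0.88458
Series (discharge nozzle and smoke detector): 0.88458 × 0.88458 = 0.78248
Parallel (agent cylinder valve and [0.78248]): 1 − (1 − 0.74895)(1 − 0.78248) = 0.945

0.945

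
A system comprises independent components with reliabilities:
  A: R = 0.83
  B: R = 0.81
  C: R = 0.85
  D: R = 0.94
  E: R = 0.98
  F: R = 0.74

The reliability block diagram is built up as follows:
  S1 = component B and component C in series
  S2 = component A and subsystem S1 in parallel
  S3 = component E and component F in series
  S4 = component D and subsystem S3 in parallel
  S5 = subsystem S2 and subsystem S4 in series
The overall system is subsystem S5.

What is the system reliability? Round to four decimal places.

0.9314

Series (B and C): 0.810000 × 0.850000 = 0.688500
Parallel (A and [0.688500]): 1 − (1 − 0.830000)(1 − 0.688500) = 0.947045
Series (E and F): 0.980000 × 0.740000 = 0.725200
Parallel (D and [0.725200]): 1 − (1 − 0.940000)(1 − 0.725200) = 0.983512
Series ([0.947045] and [0.983512]): 0.947045 × 0.983512 = 0.9314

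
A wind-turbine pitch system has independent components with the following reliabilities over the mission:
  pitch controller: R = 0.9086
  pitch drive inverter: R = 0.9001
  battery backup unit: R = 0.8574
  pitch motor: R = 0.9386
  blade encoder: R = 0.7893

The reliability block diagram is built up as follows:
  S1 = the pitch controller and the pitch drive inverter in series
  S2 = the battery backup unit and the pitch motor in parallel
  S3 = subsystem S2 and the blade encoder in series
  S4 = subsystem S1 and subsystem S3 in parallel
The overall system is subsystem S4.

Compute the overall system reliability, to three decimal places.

Series (pitch controller and pitch drive inverter): 0.90860 × 0.90010 = 0.81783
Parallel (battery backup unit and pitch motor): 1 − (1 − 0.85740)(1 − 0.93860) = 0.99124
Series ([0.99124] and blade encoder): 0.99124 × 0.78930 = 0.78239
Parallel ([0.81783] and [0.78239]): 1 − (1 − 0.81783)(1 − 0.78239) = 0.960

0.960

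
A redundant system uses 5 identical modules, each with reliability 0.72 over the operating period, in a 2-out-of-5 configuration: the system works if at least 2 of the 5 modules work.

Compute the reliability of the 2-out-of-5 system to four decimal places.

R = Σ_{i=2}^{5} C(5,i) p^i (1−p)^{5−i} with p = 0.72
C(5,2)·0.72^2·0.28^3 = 0.113799
C(5,3)·0.72^3·0.28^2 = 0.292626
C(5,4)·0.72^4·0.28^1 = 0.376234
C(5,5)·0.72^5·0.28^0 = 0.193492
Sum = 0.9762

0.9762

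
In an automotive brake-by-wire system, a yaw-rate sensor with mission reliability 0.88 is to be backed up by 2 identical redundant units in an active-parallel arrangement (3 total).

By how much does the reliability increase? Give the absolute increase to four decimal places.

R_before = 0.88
R_after = 1 − (1 − 0.88)^3 = 0.9983
ΔR = 0.9983 − 0.88 = 0.1183

0.1183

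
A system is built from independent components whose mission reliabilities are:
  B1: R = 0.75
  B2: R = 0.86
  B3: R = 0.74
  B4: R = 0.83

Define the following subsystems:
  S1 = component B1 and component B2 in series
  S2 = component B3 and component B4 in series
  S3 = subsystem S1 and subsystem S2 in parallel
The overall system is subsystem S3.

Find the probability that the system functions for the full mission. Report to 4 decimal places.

Series (B1 and B2): 0.750000 × 0.860000 = 0.645000
Series (B3 and B4): 0.740000 × 0.830000 = 0.614200
Parallel ([0.645000] and [0.614200]): 1 − (1 − 0.645000)(1 − 0.614200) = 0.8630

0.8630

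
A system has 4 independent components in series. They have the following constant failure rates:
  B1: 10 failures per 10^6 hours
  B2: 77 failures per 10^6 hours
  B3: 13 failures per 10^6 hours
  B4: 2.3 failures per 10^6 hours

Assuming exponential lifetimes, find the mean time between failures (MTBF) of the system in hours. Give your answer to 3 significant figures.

Series of exponential components: λ_sys = Σ λ_i
λ_sys = 0.000010 + 0.000077 + 0.000013 + 0.0000023 = 1.0230e-04 /h
MTBF = 1 / λ_sys = 9780 h

9780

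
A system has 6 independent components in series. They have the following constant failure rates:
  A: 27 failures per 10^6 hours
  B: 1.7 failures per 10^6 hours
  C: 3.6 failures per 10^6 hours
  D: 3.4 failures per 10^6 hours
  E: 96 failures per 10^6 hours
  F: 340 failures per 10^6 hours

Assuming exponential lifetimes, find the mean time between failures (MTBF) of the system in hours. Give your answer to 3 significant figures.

2120

Series of exponential components: λ_sys = Σ λ_i
λ_sys = 0.000027 + 0.0000017 + 0.0000036 + 0.0000034 + 0.000096 + 0.00034 = 4.7170e-04 /h
MTBF = 1 / λ_sys = 2120 h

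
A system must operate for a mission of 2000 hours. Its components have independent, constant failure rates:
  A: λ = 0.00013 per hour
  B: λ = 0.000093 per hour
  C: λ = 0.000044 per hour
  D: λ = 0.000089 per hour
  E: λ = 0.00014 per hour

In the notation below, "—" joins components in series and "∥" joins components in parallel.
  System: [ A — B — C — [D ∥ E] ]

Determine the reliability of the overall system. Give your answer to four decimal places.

0.5629

R(A) = exp(−0.00013 × 2000) = 0.771052
R(B) = exp(−0.000093 × 2000) = 0.830274
R(C) = exp(−0.000044 × 2000) = 0.915761
R(D) = exp(−0.000089 × 2000) = 0.836942
R(E) = exp(−0.00014 × 2000) = 0.755784
Parallel (D and E): 1 − (1 − 0.836942)(1 − 0.755784) = 0.960179
Series (A, B, C, and [0.960179]): 0.771052 × 0.830274 × 0.915761 × 0.960179 = 0.5629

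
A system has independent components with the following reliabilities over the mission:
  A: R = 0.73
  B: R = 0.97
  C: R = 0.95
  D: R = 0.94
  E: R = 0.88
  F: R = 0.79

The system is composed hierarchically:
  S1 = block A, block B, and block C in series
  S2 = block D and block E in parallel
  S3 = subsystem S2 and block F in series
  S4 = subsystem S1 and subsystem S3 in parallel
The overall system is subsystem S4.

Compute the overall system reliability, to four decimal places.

Series (A, B, and C): 0.730000 × 0.970000 × 0.950000 = 0.672695
Parallel (D and E): 1 − (1 − 0.940000)(1 − 0.880000) = 0.992800
Series ([0.992800] and F): 0.992800 × 0.790000 = 0.784312
Parallel ([0.672695] and [0.784312]): 1 − (1 − 0.672695)(1 − 0.784312) = 0.9294

0.9294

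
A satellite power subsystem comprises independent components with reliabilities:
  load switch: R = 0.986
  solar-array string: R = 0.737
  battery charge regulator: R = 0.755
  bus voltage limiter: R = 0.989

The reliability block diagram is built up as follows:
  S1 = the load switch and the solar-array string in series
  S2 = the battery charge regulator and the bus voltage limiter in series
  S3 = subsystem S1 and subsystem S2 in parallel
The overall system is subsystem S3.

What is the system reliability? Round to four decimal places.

Series (load switch and solar-array string): 0.986000 × 0.737000 = 0.726682
Series (battery charge regulator and bus voltage limiter): 0.755000 × 0.989000 = 0.746695
Parallel ([0.726682] and [0.746695]): 1 − (1 − 0.726682)(1 − 0.746695) = 0.9308

0.9308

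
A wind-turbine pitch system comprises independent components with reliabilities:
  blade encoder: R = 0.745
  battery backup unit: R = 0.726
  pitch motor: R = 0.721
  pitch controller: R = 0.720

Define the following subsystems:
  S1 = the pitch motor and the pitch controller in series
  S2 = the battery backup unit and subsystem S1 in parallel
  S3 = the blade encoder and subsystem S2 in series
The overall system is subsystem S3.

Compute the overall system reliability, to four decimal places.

0.6468

Series (pitch motor and pitch controller): 0.721000 × 0.720000 = 0.519120
Parallel (battery backup unit and [0.519120]): 1 − (1 − 0.726000)(1 − 0.519120) = 0.868239
Series (blade encoder and [0.868239]): 0.745000 × 0.868239 = 0.6468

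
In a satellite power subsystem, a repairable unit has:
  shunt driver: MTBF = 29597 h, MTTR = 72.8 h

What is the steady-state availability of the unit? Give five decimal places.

0.99755

A(shunt driver) = MTBF/(MTBF+MTTR) = 29597/(29597+72.8) = 0.99755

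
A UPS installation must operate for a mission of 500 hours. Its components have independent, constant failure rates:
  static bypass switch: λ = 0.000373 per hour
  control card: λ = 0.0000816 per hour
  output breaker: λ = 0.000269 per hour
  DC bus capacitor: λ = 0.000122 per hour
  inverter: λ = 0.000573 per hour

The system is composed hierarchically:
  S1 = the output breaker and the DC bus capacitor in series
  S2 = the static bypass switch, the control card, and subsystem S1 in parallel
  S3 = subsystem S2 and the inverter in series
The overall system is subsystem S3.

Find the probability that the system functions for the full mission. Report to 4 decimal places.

0.7500

R(static bypass switch) = exp(−0.000373 × 500) = 0.829859
R(control card) = exp(−0.0000816 × 500) = 0.960021
R(output breaker) = exp(−0.000269 × 500) = 0.874153
R(DC bus capacitor) = exp(−0.000122 × 500) = 0.940823
R(inverter) = exp(−0.000573 × 500) = 0.750887
Series (output breaker and DC bus capacitor): 0.874153 × 0.940823 = 0.822423
Parallel (static bypass switch, control card, and [0.822423]): 1 − (1 − 0.829859)(1 − 0.960021)(1 − 0.822423) = 0.998792
Series ([0.998792] and inverter): 0.998792 × 0.750887 = 0.7500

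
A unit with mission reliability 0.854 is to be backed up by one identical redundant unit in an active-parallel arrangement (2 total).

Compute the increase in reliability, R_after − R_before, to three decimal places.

R_before = 0.854
R_after = 1 − (1 − 0.854)^2 = 0.979
ΔR = 0.979 − 0.854 = 0.125

0.125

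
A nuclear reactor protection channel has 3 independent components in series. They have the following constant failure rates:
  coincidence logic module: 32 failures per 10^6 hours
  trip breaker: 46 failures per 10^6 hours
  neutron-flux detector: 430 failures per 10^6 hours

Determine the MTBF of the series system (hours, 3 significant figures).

1970

Series of exponential components: λ_sys = Σ λ_i
λ_sys = 0.000032 + 0.000046 + 0.00043 = 5.0800e-04 /h
MTBF = 1 / λ_sys = 1970 h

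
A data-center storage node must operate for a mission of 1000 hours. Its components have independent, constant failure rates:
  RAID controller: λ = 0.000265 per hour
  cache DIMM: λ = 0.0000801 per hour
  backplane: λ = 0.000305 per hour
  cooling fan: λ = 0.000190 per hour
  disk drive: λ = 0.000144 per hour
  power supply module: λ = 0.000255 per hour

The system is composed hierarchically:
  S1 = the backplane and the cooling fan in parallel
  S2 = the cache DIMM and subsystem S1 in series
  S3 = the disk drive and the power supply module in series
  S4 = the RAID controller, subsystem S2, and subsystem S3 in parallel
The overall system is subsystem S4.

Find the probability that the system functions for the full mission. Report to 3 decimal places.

0.991

R(RAID controller) = exp(−0.000265 × 1000) = 0.76721
R(cache DIMM) = exp(−0.0000801 × 1000) = 0.92302
R(backplane) = exp(−0.000305 × 1000) = 0.73712
R(cooling fan) = exp(−0.000190 × 1000) = 0.82696
R(disk drive) = exp(−0.000144 × 1000) = 0.86589
R(power supply module) = exp(−0.000255 × 1000) = 0.77492
Parallel (backplane and cooling fan): 1 − (1 − 0.73712)(1 − 0.82696) = 0.95451
Series (cache DIMM and [0.95451]): 0.92302 × 0.95451 = 0.88103
Series (disk drive and power supply module): 0.86589 × 0.77492 = 0.67100
Parallel (RAID controller, [0.88103], and [0.67100]): 1 − (1 − 0.76721)(1 − 0.88103)(1 − 0.67100) = 0.991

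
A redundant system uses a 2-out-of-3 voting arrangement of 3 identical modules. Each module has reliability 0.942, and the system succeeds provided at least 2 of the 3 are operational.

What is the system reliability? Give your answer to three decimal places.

0.990

R = Σ_{i=2}^{3} C(3,i) p^i (1−p)^{3−i} with p = 0.942
C(3,2)·0.942^2·0.058^1 = 0.15440
C(3,3)·0.942^3·0.058^0 = 0.83590
Sum = 0.990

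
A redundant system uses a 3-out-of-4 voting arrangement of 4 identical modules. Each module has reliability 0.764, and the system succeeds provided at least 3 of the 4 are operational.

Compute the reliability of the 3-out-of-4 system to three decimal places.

R = Σ_{i=3}^{4} C(4,i) p^i (1−p)^{4−i} with p = 0.764
C(4,3)·0.764^3·0.236^1 = 0.42097
C(4,4)·0.764^4·0.236^0 = 0.34070
Sum = 0.762

0.762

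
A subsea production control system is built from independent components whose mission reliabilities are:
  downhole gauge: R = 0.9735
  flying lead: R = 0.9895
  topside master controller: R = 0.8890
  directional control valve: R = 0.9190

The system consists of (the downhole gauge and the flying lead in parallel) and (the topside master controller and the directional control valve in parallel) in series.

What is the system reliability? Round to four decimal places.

Parallel (downhole gauge and flying lead): 1 − (1 − 0.973500)(1 − 0.989500) = 0.999722
Parallel (topside master controller and directional control valve): 1 − (1 − 0.889000)(1 − 0.919000) = 0.991009
Series ([0.999722] and [0.991009]): 0.999722 × 0.991009 = 0.9907

0.9907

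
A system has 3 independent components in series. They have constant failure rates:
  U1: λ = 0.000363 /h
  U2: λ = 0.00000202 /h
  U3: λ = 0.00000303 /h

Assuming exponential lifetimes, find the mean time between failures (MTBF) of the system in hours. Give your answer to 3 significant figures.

Series of exponential components: λ_sys = Σ λ_i
λ_sys = 0.000363 + 0.00000202 + 0.00000303 = 3.6805e-04 /h
MTBF = 1 / λ_sys = 2720 h

2720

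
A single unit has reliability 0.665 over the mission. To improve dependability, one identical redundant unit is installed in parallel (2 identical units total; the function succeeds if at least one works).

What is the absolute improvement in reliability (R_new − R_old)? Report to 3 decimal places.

0.223

R_before = 0.665
R_after = 1 − (1 − 0.665)^2 = 0.888
ΔR = 0.888 − 0.665 = 0.223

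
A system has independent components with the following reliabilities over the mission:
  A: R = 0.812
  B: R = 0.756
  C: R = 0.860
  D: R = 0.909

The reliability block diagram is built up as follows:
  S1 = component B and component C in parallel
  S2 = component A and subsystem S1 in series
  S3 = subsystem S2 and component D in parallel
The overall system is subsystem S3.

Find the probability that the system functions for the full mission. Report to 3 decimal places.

0.980

Parallel (B and C): 1 − (1 − 0.75600)(1 − 0.86000) = 0.96584
Series (A and [0.96584]): 0.81200 × 0.96584 = 0.78426
Parallel ([0.78426] and D): 1 − (1 − 0.78426)(1 − 0.90900) = 0.980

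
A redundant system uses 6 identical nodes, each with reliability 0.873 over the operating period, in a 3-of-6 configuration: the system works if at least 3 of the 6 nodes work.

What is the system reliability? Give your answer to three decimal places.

R = Σ_{i=3}^{6} C(6,i) p^i (1−p)^{6−i} with p = 0.873
C(6,3)·0.873^3·0.127^3 = 0.02726
C(6,4)·0.873^4·0.127^2 = 0.14053
C(6,5)·0.873^5·0.127^1 = 0.38639
C(6,6)·0.873^6·0.127^0 = 0.44268
Sum = 0.997

0.997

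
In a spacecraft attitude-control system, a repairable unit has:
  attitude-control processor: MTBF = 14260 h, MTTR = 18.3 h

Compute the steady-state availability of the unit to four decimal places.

A(attitude-control processor) = MTBF/(MTBF+MTTR) = 14260/(14260+18.3) = 0.9987

0.9987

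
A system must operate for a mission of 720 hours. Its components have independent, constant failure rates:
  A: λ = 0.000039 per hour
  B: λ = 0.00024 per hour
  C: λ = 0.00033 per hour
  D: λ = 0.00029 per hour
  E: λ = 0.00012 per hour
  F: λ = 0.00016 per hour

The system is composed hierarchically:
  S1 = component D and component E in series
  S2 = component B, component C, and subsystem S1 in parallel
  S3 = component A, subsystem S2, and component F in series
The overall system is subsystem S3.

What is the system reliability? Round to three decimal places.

R(A) = exp(−0.000039 × 720) = 0.97231
R(B) = exp(−0.00024 × 720) = 0.84131
R(C) = exp(−0.00033 × 720) = 0.78852
R(D) = exp(−0.00029 × 720) = 0.81156
R(E) = exp(−0.00012 × 720) = 0.91723
R(F) = exp(−0.00016 × 720) = 0.89119
Series (D and E): 0.81156 × 0.91723 = 0.74439
Parallel (B, C, and [0.74439]): 1 − (1 − 0.84131)(1 − 0.78852)(1 − 0.74439) = 0.99142
Series (A, [0.99142], and F): 0.97231 × 0.99142 × 0.89119 = 0.859

0.859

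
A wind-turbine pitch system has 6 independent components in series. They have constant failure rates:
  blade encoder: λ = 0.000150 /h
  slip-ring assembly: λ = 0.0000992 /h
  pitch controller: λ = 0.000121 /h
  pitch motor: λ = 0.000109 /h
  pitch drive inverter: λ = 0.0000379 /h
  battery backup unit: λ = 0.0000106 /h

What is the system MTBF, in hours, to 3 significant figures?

1900

Series of exponential components: λ_sys = Σ λ_i
λ_sys = 0.000150 + 0.0000992 + 0.000121 + 0.000109 + 0.0000379 + 0.0000106 = 5.2770e-04 /h
MTBF = 1 / λ_sys = 1900 h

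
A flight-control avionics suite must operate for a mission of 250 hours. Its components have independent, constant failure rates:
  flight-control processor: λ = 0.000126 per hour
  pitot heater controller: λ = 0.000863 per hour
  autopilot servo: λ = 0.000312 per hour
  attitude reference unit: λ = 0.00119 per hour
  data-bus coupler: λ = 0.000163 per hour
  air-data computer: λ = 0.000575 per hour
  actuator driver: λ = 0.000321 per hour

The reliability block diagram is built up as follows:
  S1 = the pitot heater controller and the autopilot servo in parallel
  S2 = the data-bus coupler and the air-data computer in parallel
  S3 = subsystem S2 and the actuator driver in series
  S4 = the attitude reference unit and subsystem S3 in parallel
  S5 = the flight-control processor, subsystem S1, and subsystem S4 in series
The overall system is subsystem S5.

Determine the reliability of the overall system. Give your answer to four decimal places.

0.9347

R(flight-control processor) = exp(−0.000126 × 250) = 0.968991
R(pitot heater controller) = exp(−0.000863 × 250) = 0.805937
R(autopilot servo) = exp(−0.000312 × 250) = 0.924964
R(attitude reference unit) = exp(−0.00119 × 250) = 0.742673
R(data-bus coupler) = exp(−0.000163 × 250) = 0.960069
R(air-data computer) = exp(−0.000575 × 250) = 0.866104
R(actuator driver) = exp(−0.000321 × 250) = 0.922886
Parallel (pitot heater controller and autopilot servo): 1 − (1 − 0.805937)(1 − 0.924964) = 0.985438
Parallel (data-bus coupler and air-data computer): 1 − (1 − 0.960069)(1 − 0.866104) = 0.994653
Series ([0.994653] and actuator driver): 0.994653 × 0.922886 = 0.917951
Parallel (attitude reference unit and [0.917951]): 1 − (1 − 0.742673)(1 − 0.917951) = 0.978887
Series (flight-control processor, [0.985438], and [0.978887]): 0.968991 × 0.985438 × 0.978887 = 0.9347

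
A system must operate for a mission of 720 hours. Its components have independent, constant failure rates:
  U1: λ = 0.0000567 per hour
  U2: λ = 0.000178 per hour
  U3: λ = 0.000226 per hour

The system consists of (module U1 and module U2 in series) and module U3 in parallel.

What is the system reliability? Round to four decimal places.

R(U1) = exp(−0.0000567 × 720) = 0.959998
R(U2) = exp(−0.000178 × 720) = 0.879713
R(U3) = exp(−0.000226 × 720) = 0.849829
Series (U1 and U2): 0.959998 × 0.879713 = 0.844523
Parallel ([0.844523] and U3): 1 − (1 − 0.844523)(1 − 0.849829) = 0.9767

0.9767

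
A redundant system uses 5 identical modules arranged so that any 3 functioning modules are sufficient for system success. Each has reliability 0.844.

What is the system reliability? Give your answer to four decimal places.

0.9704

R = Σ_{i=3}^{5} C(5,i) p^i (1−p)^{5−i} with p = 0.844
C(5,3)·0.844^3·0.156^2 = 0.146311
C(5,4)·0.844^4·0.156^1 = 0.395790
C(5,5)·0.844^5·0.156^0 = 0.428265
Sum = 0.9704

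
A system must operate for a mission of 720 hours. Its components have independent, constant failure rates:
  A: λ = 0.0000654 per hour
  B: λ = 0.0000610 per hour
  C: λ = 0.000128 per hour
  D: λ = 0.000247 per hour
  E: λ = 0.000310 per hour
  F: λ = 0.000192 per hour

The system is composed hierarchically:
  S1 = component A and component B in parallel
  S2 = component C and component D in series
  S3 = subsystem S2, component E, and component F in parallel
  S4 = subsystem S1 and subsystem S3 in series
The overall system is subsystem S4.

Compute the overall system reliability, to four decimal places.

R(A) = exp(−0.0000654 × 720) = 0.954003
R(B) = exp(−0.0000610 × 720) = 0.957031
R(C) = exp(−0.000128 × 720) = 0.911959
R(D) = exp(−0.000247 × 720) = 0.837076
R(E) = exp(−0.000310 × 720) = 0.799955
R(F) = exp(−0.000192 × 720) = 0.870890
Parallel (A and B): 1 − (1 − 0.954003)(1 − 0.957031) = 0.998024
Series (C and D): 0.911959 × 0.837076 = 0.763379
Parallel ([0.763379], E, and F): 1 − (1 − 0.763379)(1 − 0.799955)(1 − 0.870890) = 0.993889
Series ([0.998024] and [0.993889]): 0.998024 × 0.993889 = 0.9919

0.9919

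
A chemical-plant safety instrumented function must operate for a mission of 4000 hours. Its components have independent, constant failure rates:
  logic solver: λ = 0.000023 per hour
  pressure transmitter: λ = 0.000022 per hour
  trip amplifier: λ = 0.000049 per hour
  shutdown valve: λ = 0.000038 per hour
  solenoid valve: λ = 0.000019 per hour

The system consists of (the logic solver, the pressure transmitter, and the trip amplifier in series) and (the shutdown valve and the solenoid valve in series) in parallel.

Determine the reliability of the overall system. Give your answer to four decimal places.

0.9361

R(logic solver) = exp(−0.000023 × 4000) = 0.912105
R(pressure transmitter) = exp(−0.000022 × 4000) = 0.915761
R(trip amplifier) = exp(−0.000049 × 4000) = 0.822012
R(shutdown valve) = exp(−0.000038 × 4000) = 0.858988
R(solenoid valve) = exp(−0.000019 × 4000) = 0.926816
Series (logic solver, pressure transmitter, and trip amplifier): 0.912105 × 0.915761 × 0.822012 = 0.686602
Series (shutdown valve and solenoid valve): 0.858988 × 0.926816 = 0.796124
Parallel ([0.686602] and [0.796124]): 1 − (1 − 0.686602)(1 − 0.796124) = 0.9361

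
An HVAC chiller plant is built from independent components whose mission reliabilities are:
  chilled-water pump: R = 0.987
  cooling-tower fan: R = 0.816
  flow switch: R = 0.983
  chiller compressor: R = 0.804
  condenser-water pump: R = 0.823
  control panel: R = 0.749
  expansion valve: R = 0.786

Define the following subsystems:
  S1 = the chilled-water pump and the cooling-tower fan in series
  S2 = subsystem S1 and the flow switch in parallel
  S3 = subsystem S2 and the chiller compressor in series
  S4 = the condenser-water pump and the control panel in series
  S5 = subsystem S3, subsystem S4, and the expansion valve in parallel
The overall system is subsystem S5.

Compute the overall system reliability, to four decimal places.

0.9837

Series (chilled-water pump and cooling-tower fan): 0.987000 × 0.816000 = 0.805392
Parallel ([0.805392] and flow switch): 1 − (1 − 0.805392)(1 − 0.983000) = 0.996692
Series ([0.996692] and chiller compressor): 0.996692 × 0.804000 = 0.801340
Series (condenser-water pump and control panel): 0.823000 × 0.749000 = 0.616427
Parallel ([0.801340], [0.616427], and expansion valve): 1 − (1 − 0.801340)(1 − 0.616427)(1 − 0.786000) = 0.9837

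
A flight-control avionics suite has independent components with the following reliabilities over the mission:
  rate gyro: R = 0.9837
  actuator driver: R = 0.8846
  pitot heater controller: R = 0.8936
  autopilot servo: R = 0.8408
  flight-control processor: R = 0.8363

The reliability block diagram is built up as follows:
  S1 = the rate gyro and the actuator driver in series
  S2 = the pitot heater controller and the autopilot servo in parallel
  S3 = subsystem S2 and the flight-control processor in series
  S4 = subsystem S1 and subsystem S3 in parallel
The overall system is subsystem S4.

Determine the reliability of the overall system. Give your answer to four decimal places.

0.9769

Series (rate gyro and actuator driver): 0.983700 × 0.884600 = 0.870181
Parallel (pitot heater controller and autopilot servo): 1 − (1 − 0.893600)(1 − 0.840800) = 0.983061
Series ([0.983061] and flight-control processor): 0.983061 × 0.836300 = 0.822134
Parallel ([0.870181] and [0.822134]): 1 − (1 − 0.870181)(1 − 0.822134) = 0.9769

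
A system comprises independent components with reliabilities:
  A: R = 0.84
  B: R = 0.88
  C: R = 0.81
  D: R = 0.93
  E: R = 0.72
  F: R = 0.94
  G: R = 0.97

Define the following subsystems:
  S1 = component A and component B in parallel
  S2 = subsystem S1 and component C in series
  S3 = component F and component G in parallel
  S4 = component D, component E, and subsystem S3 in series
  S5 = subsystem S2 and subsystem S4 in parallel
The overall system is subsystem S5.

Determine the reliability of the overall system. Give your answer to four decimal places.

0.9318

Parallel (A and B): 1 − (1 − 0.840000)(1 − 0.880000) = 0.980800
Series ([0.980800] and C): 0.980800 × 0.810000 = 0.794448
Parallel (F and G): 1 − (1 − 0.940000)(1 − 0.970000) = 0.998200
Series (D, E, and [0.998200]): 0.930000 × 0.720000 × 0.998200 = 0.668395
Parallel ([0.794448] and [0.668395]): 1 − (1 − 0.794448)(1 − 0.668395) = 0.9318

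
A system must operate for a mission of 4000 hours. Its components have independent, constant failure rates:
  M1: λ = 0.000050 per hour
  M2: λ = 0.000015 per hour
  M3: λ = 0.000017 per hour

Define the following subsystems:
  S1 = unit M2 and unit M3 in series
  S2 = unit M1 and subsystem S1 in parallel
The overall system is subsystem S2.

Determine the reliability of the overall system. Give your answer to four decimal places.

0.9782

R(M1) = exp(−0.000050 × 4000) = 0.818731
R(M2) = exp(−0.000015 × 4000) = 0.941765
R(M3) = exp(−0.000017 × 4000) = 0.934260
Series (M2 and M3): 0.941765 × 0.934260 = 0.879853
Parallel (M1 and [0.879853]): 1 − (1 − 0.818731)(1 − 0.879853) = 0.9782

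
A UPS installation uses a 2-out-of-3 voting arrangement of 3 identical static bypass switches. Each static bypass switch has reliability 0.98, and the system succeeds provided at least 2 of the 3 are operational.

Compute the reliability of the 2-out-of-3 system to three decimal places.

R = Σ_{i=2}^{3} C(3,i) p^i (1−p)^{3−i} with p = 0.98
C(3,2)·0.98^2·0.02^1 = 0.05762
C(3,3)·0.98^3·0.02^0 = 0.94119
Sum = 0.999

0.999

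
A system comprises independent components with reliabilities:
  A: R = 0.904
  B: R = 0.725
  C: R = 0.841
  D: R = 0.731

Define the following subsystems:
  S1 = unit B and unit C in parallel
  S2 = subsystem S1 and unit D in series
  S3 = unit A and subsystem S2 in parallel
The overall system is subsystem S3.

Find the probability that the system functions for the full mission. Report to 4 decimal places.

0.9711

Parallel (B and C): 1 − (1 − 0.725000)(1 − 0.841000) = 0.956275
Series ([0.956275] and D): 0.956275 × 0.731000 = 0.699037
Parallel (A and [0.699037]): 1 − (1 − 0.904000)(1 − 0.699037) = 0.9711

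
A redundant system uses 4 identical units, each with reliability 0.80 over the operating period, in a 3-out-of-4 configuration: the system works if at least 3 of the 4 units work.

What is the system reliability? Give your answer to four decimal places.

R = Σ_{i=3}^{4} C(4,i) p^i (1−p)^{4−i} with p = 0.80
C(4,3)·0.80^3·0.20^1 = 0.409600
C(4,4)·0.80^4·0.20^0 = 0.409600
Sum = 0.8192

0.8192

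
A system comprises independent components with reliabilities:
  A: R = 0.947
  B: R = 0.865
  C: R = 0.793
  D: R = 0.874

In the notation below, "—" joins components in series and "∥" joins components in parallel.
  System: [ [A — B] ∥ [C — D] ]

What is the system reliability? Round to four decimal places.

0.9445

Series (A and B): 0.947000 × 0.865000 = 0.819155
Series (C and D): 0.793000 × 0.874000 = 0.693082
Parallel ([0.819155] and [0.693082]): 1 − (1 − 0.819155)(1 − 0.693082) = 0.9445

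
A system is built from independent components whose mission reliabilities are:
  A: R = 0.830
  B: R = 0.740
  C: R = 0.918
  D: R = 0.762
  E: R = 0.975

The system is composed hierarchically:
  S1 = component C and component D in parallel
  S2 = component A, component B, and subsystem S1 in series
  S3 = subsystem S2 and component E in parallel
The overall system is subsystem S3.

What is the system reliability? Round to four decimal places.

Parallel (C and D): 1 − (1 − 0.918000)(1 − 0.762000) = 0.980484
Series (A, B, and [0.980484]): 0.830000 × 0.740000 × 0.980484 = 0.602213
Parallel ([0.602213] and E): 1 − (1 − 0.602213)(1 − 0.975000) = 0.9901

0.9901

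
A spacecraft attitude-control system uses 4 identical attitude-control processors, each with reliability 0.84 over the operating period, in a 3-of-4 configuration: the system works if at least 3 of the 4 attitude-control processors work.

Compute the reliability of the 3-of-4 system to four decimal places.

R = Σ_{i=3}^{4} C(4,i) p^i (1−p)^{4−i} with p = 0.84
C(4,3)·0.84^3·0.16^1 = 0.379331
C(4,4)·0.84^4·0.16^0 = 0.497871
Sum = 0.8772

0.8772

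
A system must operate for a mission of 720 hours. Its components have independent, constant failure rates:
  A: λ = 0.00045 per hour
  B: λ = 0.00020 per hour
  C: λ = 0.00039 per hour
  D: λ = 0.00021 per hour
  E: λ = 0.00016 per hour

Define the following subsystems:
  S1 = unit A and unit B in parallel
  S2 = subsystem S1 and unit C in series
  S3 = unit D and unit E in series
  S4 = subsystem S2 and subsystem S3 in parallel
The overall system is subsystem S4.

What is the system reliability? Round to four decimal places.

R(A) = exp(−0.00045 × 720) = 0.723250
R(B) = exp(−0.00020 × 720) = 0.865888
R(C) = exp(−0.00039 × 720) = 0.755179
R(D) = exp(−0.00021 × 720) = 0.859676
R(E) = exp(−0.00016 × 720) = 0.891188
Parallel (A and B): 1 − (1 − 0.723250)(1 − 0.865888) = 0.962885
Series ([0.962885] and C): 0.962885 × 0.755179 = 0.727151
Series (D and E): 0.859676 × 0.891188 = 0.766133
Parallel ([0.727151] and [0.766133]): 1 − (1 − 0.727151)(1 − 0.766133) = 0.9362

0.9362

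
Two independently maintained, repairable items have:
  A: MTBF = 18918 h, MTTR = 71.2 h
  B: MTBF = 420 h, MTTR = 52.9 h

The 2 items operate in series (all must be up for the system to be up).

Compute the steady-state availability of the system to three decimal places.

A(A) = MTBF/(MTBF+MTTR) = 18918/(18918+71.2) = 0.996251
A(B) = MTBF/(MTBF+MTTR) = 420/(420+52.9) = 0.888137
Series availability: 0.996251 × 0.888137 = 0.885

0.885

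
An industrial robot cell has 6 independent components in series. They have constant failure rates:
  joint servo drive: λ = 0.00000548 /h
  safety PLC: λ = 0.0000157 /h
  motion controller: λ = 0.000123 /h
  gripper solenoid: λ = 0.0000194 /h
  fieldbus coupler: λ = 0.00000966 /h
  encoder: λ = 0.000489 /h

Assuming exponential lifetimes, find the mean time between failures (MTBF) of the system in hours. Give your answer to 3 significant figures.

1510

Series of exponential components: λ_sys = Σ λ_i
λ_sys = 0.00000548 + 0.0000157 + 0.000123 + 0.0000194 + 0.00000966 + 0.000489 = 6.6224e-04 /h
MTBF = 1 / λ_sys = 1510 h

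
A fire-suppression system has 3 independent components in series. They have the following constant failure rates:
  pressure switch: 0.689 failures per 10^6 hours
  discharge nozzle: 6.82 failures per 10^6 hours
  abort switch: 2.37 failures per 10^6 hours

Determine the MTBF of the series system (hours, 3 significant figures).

101000

Series of exponential components: λ_sys = Σ λ_i
λ_sys = 0.000000689 + 0.00000682 + 0.00000237 = 9.8790e-06 /h
MTBF = 1 / λ_sys = 101000 h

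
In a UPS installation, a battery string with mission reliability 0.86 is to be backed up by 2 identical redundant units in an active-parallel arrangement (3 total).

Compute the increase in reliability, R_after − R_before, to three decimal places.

R_before = 0.86
R_after = 1 − (1 − 0.86)^3 = 0.997
ΔR = 0.997 − 0.86 = 0.137

0.137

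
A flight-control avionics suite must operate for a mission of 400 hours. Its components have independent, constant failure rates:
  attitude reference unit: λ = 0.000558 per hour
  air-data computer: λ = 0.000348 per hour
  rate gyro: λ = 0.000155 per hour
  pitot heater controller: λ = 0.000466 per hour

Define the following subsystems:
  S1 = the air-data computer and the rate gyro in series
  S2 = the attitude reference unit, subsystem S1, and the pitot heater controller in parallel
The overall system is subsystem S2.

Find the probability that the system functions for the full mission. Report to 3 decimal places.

0.994

R(attitude reference unit) = exp(−0.000558 × 400) = 0.79995
R(air-data computer) = exp(−0.000348 × 400) = 0.87005
R(rate gyro) = exp(−0.000155 × 400) = 0.93988
R(pitot heater controller) = exp(−0.000466 × 400) = 0.82994
Series (air-data computer and rate gyro): 0.87005 × 0.93988 = 0.81774
Parallel (attitude reference unit, [0.81774], and pitot heater controller): 1 − (1 − 0.79995)(1 − 0.81774)(1 − 0.82994) = 0.994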